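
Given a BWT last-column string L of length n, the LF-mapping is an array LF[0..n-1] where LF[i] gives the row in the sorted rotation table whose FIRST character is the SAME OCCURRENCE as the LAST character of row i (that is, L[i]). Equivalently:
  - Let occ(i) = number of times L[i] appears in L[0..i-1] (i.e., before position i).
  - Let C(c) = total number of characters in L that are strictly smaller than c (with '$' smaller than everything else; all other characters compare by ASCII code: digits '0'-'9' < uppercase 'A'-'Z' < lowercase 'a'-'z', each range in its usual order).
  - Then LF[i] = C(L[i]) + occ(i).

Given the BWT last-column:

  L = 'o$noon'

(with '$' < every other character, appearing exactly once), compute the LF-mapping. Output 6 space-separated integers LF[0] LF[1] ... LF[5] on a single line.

Answer: 3 0 1 4 5 2

Derivation:
Char counts: '$':1, 'n':2, 'o':3
C (first-col start): C('$')=0, C('n')=1, C('o')=3
L[0]='o': occ=0, LF[0]=C('o')+0=3+0=3
L[1]='$': occ=0, LF[1]=C('$')+0=0+0=0
L[2]='n': occ=0, LF[2]=C('n')+0=1+0=1
L[3]='o': occ=1, LF[3]=C('o')+1=3+1=4
L[4]='o': occ=2, LF[4]=C('o')+2=3+2=5
L[5]='n': occ=1, LF[5]=C('n')+1=1+1=2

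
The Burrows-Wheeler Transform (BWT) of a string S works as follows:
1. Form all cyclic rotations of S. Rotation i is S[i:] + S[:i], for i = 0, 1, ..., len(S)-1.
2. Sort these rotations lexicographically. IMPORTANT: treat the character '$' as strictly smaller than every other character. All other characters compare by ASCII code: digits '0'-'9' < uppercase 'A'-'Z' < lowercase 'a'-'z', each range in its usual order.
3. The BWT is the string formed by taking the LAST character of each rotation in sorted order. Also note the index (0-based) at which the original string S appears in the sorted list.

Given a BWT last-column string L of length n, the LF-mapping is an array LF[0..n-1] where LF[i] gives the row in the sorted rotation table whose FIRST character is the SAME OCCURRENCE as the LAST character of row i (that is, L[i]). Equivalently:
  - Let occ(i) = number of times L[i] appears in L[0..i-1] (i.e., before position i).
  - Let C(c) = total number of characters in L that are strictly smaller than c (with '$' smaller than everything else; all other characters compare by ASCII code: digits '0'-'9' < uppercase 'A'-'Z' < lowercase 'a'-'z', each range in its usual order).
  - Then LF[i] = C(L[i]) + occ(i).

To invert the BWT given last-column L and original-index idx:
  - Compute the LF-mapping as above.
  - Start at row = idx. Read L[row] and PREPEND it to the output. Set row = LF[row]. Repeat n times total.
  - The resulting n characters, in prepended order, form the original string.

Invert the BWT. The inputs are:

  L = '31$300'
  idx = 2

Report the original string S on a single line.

Answer: 03103$

Derivation:
LF mapping: 4 3 0 5 1 2
Walk LF starting at row 2, prepending L[row]:
  step 1: row=2, L[2]='$', prepend. Next row=LF[2]=0
  step 2: row=0, L[0]='3', prepend. Next row=LF[0]=4
  step 3: row=4, L[4]='0', prepend. Next row=LF[4]=1
  step 4: row=1, L[1]='1', prepend. Next row=LF[1]=3
  step 5: row=3, L[3]='3', prepend. Next row=LF[3]=5
  step 6: row=5, L[5]='0', prepend. Next row=LF[5]=2
Reversed output: 03103$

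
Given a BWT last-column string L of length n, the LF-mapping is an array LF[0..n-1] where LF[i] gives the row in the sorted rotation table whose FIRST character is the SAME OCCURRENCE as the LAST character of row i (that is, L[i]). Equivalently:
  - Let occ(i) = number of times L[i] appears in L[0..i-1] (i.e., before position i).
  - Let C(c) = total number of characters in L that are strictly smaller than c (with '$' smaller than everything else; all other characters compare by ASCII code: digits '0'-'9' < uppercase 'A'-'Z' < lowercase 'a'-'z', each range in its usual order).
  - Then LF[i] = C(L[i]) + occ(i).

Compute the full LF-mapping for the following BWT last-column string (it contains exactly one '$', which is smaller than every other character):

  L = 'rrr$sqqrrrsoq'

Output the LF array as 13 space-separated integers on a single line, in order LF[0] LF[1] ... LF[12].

Answer: 5 6 7 0 11 2 3 8 9 10 12 1 4

Derivation:
Char counts: '$':1, 'o':1, 'q':3, 'r':6, 's':2
C (first-col start): C('$')=0, C('o')=1, C('q')=2, C('r')=5, C('s')=11
L[0]='r': occ=0, LF[0]=C('r')+0=5+0=5
L[1]='r': occ=1, LF[1]=C('r')+1=5+1=6
L[2]='r': occ=2, LF[2]=C('r')+2=5+2=7
L[3]='$': occ=0, LF[3]=C('$')+0=0+0=0
L[4]='s': occ=0, LF[4]=C('s')+0=11+0=11
L[5]='q': occ=0, LF[5]=C('q')+0=2+0=2
L[6]='q': occ=1, LF[6]=C('q')+1=2+1=3
L[7]='r': occ=3, LF[7]=C('r')+3=5+3=8
L[8]='r': occ=4, LF[8]=C('r')+4=5+4=9
L[9]='r': occ=5, LF[9]=C('r')+5=5+5=10
L[10]='s': occ=1, LF[10]=C('s')+1=11+1=12
L[11]='o': occ=0, LF[11]=C('o')+0=1+0=1
L[12]='q': occ=2, LF[12]=C('q')+2=2+2=4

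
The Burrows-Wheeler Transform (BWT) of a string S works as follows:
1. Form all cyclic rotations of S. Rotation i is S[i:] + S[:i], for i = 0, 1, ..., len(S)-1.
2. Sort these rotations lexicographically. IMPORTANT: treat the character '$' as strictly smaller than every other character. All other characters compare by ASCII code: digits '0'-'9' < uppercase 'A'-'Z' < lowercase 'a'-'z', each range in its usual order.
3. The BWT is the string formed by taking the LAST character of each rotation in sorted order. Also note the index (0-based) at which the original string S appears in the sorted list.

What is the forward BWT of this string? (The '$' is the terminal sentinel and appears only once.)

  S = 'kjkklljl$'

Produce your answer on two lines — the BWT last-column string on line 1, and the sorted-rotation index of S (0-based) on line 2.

All 9 rotations (rotation i = S[i:]+S[:i]):
  rot[0] = kjkklljl$
  rot[1] = jkklljl$k
  rot[2] = kklljl$kj
  rot[3] = klljl$kjk
  rot[4] = lljl$kjkk
  rot[5] = ljl$kjkkl
  rot[6] = jl$kjkkll
  rot[7] = l$kjkkllj
  rot[8] = $kjkklljl
Sorted (with $ < everything):
  sorted[0] = $kjkklljl  (last char: 'l')
  sorted[1] = jkklljl$k  (last char: 'k')
  sorted[2] = jl$kjkkll  (last char: 'l')
  sorted[3] = kjkklljl$  (last char: '$')
  sorted[4] = kklljl$kj  (last char: 'j')
  sorted[5] = klljl$kjk  (last char: 'k')
  sorted[6] = l$kjkkllj  (last char: 'j')
  sorted[7] = ljl$kjkkl  (last char: 'l')
  sorted[8] = lljl$kjkk  (last char: 'k')
Last column: lkl$jkjlk
Original string S is at sorted index 3

Answer: lkl$jkjlk
3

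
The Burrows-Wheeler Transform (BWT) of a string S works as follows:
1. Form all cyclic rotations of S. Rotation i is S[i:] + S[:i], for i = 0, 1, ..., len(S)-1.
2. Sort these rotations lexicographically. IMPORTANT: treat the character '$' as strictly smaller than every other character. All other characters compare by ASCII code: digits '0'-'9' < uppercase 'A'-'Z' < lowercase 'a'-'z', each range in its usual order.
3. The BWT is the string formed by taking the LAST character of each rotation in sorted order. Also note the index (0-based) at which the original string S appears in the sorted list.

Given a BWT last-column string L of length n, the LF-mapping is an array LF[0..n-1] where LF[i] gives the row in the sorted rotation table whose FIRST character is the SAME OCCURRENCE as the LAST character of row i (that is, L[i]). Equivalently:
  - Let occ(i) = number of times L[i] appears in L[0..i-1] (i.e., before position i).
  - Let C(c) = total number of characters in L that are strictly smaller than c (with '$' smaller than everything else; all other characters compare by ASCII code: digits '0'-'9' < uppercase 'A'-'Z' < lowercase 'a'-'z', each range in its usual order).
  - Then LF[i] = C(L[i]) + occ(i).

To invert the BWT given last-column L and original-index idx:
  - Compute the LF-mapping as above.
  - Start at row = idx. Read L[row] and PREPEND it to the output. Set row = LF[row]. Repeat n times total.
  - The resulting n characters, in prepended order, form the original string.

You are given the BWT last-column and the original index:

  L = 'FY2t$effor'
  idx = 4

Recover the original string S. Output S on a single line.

LF mapping: 2 3 1 9 0 4 5 6 7 8
Walk LF starting at row 4, prepending L[row]:
  step 1: row=4, L[4]='$', prepend. Next row=LF[4]=0
  step 2: row=0, L[0]='F', prepend. Next row=LF[0]=2
  step 3: row=2, L[2]='2', prepend. Next row=LF[2]=1
  step 4: row=1, L[1]='Y', prepend. Next row=LF[1]=3
  step 5: row=3, L[3]='t', prepend. Next row=LF[3]=9
  step 6: row=9, L[9]='r', prepend. Next row=LF[9]=8
  step 7: row=8, L[8]='o', prepend. Next row=LF[8]=7
  step 8: row=7, L[7]='f', prepend. Next row=LF[7]=6
  step 9: row=6, L[6]='f', prepend. Next row=LF[6]=5
  step 10: row=5, L[5]='e', prepend. Next row=LF[5]=4
Reversed output: effortY2F$

Answer: effortY2F$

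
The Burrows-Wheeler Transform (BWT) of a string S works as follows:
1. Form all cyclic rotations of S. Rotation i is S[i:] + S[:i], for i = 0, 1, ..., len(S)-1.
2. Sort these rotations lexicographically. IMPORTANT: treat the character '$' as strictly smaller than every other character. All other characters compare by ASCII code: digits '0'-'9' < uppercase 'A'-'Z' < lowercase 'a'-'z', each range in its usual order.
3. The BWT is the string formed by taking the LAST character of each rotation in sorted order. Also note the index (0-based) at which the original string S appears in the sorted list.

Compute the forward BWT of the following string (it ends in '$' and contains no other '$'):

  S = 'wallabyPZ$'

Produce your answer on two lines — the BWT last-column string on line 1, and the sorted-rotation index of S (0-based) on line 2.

Answer: ZyPlwala$b
8

Derivation:
All 10 rotations (rotation i = S[i:]+S[:i]):
  rot[0] = wallabyPZ$
  rot[1] = allabyPZ$w
  rot[2] = llabyPZ$wa
  rot[3] = labyPZ$wal
  rot[4] = abyPZ$wall
  rot[5] = byPZ$walla
  rot[6] = yPZ$wallab
  rot[7] = PZ$wallaby
  rot[8] = Z$wallabyP
  rot[9] = $wallabyPZ
Sorted (with $ < everything):
  sorted[0] = $wallabyPZ  (last char: 'Z')
  sorted[1] = PZ$wallaby  (last char: 'y')
  sorted[2] = Z$wallabyP  (last char: 'P')
  sorted[3] = abyPZ$wall  (last char: 'l')
  sorted[4] = allabyPZ$w  (last char: 'w')
  sorted[5] = byPZ$walla  (last char: 'a')
  sorted[6] = labyPZ$wal  (last char: 'l')
  sorted[7] = llabyPZ$wa  (last char: 'a')
  sorted[8] = wallabyPZ$  (last char: '$')
  sorted[9] = yPZ$wallab  (last char: 'b')
Last column: ZyPlwala$b
Original string S is at sorted index 8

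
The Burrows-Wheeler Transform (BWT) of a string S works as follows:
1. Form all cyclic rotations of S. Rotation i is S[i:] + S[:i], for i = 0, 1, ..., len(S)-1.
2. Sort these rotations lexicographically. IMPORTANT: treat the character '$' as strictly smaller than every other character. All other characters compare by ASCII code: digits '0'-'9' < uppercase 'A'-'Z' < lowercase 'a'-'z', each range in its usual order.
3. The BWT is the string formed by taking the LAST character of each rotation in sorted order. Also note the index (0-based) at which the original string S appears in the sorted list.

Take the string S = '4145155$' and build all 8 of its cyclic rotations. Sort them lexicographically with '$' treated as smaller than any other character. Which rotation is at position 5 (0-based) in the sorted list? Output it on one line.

All 8 rotations (rotation i = S[i:]+S[:i]):
  rot[0] = 4145155$
  rot[1] = 145155$4
  rot[2] = 45155$41
  rot[3] = 5155$414
  rot[4] = 155$4145
  rot[5] = 55$41451
  rot[6] = 5$414515
  rot[7] = $4145155
Sorted (with $ < everything):
  sorted[0] = $4145155
  sorted[1] = 145155$4
  sorted[2] = 155$4145
  sorted[3] = 4145155$
  sorted[4] = 45155$41
  sorted[5] = 5$414515
  sorted[6] = 5155$414
  sorted[7] = 55$41451
sorted[5] = 5$414515

Answer: 5$414515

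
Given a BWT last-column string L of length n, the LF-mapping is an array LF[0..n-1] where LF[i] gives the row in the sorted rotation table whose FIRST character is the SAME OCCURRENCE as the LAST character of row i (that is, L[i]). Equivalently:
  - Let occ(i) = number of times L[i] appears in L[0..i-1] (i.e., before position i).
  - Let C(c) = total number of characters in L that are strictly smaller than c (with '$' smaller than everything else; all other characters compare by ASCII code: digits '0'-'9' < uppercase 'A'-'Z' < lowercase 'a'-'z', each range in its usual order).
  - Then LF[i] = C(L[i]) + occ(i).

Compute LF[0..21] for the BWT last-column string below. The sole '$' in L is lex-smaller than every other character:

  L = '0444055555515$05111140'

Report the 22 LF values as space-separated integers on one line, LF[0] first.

Char counts: '$':1, '0':4, '1':5, '4':4, '5':8
C (first-col start): C('$')=0, C('0')=1, C('1')=5, C('4')=10, C('5')=14
L[0]='0': occ=0, LF[0]=C('0')+0=1+0=1
L[1]='4': occ=0, LF[1]=C('4')+0=10+0=10
L[2]='4': occ=1, LF[2]=C('4')+1=10+1=11
L[3]='4': occ=2, LF[3]=C('4')+2=10+2=12
L[4]='0': occ=1, LF[4]=C('0')+1=1+1=2
L[5]='5': occ=0, LF[5]=C('5')+0=14+0=14
L[6]='5': occ=1, LF[6]=C('5')+1=14+1=15
L[7]='5': occ=2, LF[7]=C('5')+2=14+2=16
L[8]='5': occ=3, LF[8]=C('5')+3=14+3=17
L[9]='5': occ=4, LF[9]=C('5')+4=14+4=18
L[10]='5': occ=5, LF[10]=C('5')+5=14+5=19
L[11]='1': occ=0, LF[11]=C('1')+0=5+0=5
L[12]='5': occ=6, LF[12]=C('5')+6=14+6=20
L[13]='$': occ=0, LF[13]=C('$')+0=0+0=0
L[14]='0': occ=2, LF[14]=C('0')+2=1+2=3
L[15]='5': occ=7, LF[15]=C('5')+7=14+7=21
L[16]='1': occ=1, LF[16]=C('1')+1=5+1=6
L[17]='1': occ=2, LF[17]=C('1')+2=5+2=7
L[18]='1': occ=3, LF[18]=C('1')+3=5+3=8
L[19]='1': occ=4, LF[19]=C('1')+4=5+4=9
L[20]='4': occ=3, LF[20]=C('4')+3=10+3=13
L[21]='0': occ=3, LF[21]=C('0')+3=1+3=4

Answer: 1 10 11 12 2 14 15 16 17 18 19 5 20 0 3 21 6 7 8 9 13 4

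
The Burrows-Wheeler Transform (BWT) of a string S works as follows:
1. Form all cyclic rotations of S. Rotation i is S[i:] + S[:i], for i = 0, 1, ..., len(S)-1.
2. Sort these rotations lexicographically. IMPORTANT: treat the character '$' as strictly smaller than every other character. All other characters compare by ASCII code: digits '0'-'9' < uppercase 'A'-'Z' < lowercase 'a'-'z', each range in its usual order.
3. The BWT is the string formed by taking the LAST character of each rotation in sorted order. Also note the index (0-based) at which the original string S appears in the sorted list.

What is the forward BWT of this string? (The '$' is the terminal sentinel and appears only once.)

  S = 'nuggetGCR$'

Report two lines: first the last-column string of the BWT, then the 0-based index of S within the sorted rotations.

Answer: RGtCggu$en
7

Derivation:
All 10 rotations (rotation i = S[i:]+S[:i]):
  rot[0] = nuggetGCR$
  rot[1] = uggetGCR$n
  rot[2] = ggetGCR$nu
  rot[3] = getGCR$nug
  rot[4] = etGCR$nugg
  rot[5] = tGCR$nugge
  rot[6] = GCR$nugget
  rot[7] = CR$nuggetG
  rot[8] = R$nuggetGC
  rot[9] = $nuggetGCR
Sorted (with $ < everything):
  sorted[0] = $nuggetGCR  (last char: 'R')
  sorted[1] = CR$nuggetG  (last char: 'G')
  sorted[2] = GCR$nugget  (last char: 't')
  sorted[3] = R$nuggetGC  (last char: 'C')
  sorted[4] = etGCR$nugg  (last char: 'g')
  sorted[5] = getGCR$nug  (last char: 'g')
  sorted[6] = ggetGCR$nu  (last char: 'u')
  sorted[7] = nuggetGCR$  (last char: '$')
  sorted[8] = tGCR$nugge  (last char: 'e')
  sorted[9] = uggetGCR$n  (last char: 'n')
Last column: RGtCggu$en
Original string S is at sorted index 7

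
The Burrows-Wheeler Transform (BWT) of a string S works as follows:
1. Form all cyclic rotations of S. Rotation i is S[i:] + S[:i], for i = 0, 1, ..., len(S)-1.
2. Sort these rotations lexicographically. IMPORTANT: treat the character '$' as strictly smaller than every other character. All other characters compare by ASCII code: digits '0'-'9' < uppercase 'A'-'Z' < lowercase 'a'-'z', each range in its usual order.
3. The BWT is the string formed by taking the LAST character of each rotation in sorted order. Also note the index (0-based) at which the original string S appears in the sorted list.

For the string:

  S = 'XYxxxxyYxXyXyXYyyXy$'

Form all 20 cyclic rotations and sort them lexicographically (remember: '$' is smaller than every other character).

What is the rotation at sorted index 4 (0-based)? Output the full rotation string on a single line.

Answer: XyXYyyXy$XYxxxxyYxXy

Derivation:
All 20 rotations (rotation i = S[i:]+S[:i]):
  rot[0] = XYxxxxyYxXyXyXYyyXy$
  rot[1] = YxxxxyYxXyXyXYyyXy$X
  rot[2] = xxxxyYxXyXyXYyyXy$XY
  rot[3] = xxxyYxXyXyXYyyXy$XYx
  rot[4] = xxyYxXyXyXYyyXy$XYxx
  rot[5] = xyYxXyXyXYyyXy$XYxxx
  rot[6] = yYxXyXyXYyyXy$XYxxxx
  rot[7] = YxXyXyXYyyXy$XYxxxxy
  rot[8] = xXyXyXYyyXy$XYxxxxyY
  rot[9] = XyXyXYyyXy$XYxxxxyYx
  rot[10] = yXyXYyyXy$XYxxxxyYxX
  rot[11] = XyXYyyXy$XYxxxxyYxXy
  rot[12] = yXYyyXy$XYxxxxyYxXyX
  rot[13] = XYyyXy$XYxxxxyYxXyXy
  rot[14] = YyyXy$XYxxxxyYxXyXyX
  rot[15] = yyXy$XYxxxxyYxXyXyXY
  rot[16] = yXy$XYxxxxyYxXyXyXYy
  rot[17] = Xy$XYxxxxyYxXyXyXYyy
  rot[18] = y$XYxxxxyYxXyXyXYyyX
  rot[19] = $XYxxxxyYxXyXyXYyyXy
Sorted (with $ < everything):
  sorted[0] = $XYxxxxyYxXyXyXYyyXy
  sorted[1] = XYxxxxyYxXyXyXYyyXy$
  sorted[2] = XYyyXy$XYxxxxyYxXyXy
  sorted[3] = Xy$XYxxxxyYxXyXyXYyy
  sorted[4] = XyXYyyXy$XYxxxxyYxXy
  sorted[5] = XyXyXYyyXy$XYxxxxyYx
  sorted[6] = YxXyXyXYyyXy$XYxxxxy
  sorted[7] = YxxxxyYxXyXyXYyyXy$X
  sorted[8] = YyyXy$XYxxxxyYxXyXyX
  sorted[9] = xXyXyXYyyXy$XYxxxxyY
  sorted[10] = xxxxyYxXyXyXYyyXy$XY
  sorted[11] = xxxyYxXyXyXYyyXy$XYx
  sorted[12] = xxyYxXyXyXYyyXy$XYxx
  sorted[13] = xyYxXyXyXYyyXy$XYxxx
  sorted[14] = y$XYxxxxyYxXyXyXYyyX
  sorted[15] = yXYyyXy$XYxxxxyYxXyX
  sorted[16] = yXy$XYxxxxyYxXyXyXYy
  sorted[17] = yXyXYyyXy$XYxxxxyYxX
  sorted[18] = yYxXyXyXYyyXy$XYxxxx
  sorted[19] = yyXy$XYxxxxyYxXyXyXY
sorted[4] = XyXYyyXy$XYxxxxyYxXy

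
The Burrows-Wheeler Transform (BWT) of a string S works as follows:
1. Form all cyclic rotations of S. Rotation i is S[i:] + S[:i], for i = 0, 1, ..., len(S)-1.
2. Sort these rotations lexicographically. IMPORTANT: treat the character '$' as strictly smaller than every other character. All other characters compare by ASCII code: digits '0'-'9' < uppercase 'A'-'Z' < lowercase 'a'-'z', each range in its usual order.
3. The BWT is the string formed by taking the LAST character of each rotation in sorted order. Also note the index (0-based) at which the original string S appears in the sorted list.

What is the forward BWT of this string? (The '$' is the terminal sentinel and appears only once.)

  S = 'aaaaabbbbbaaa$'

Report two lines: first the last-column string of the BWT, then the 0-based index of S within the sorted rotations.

All 14 rotations (rotation i = S[i:]+S[:i]):
  rot[0] = aaaaabbbbbaaa$
  rot[1] = aaaabbbbbaaa$a
  rot[2] = aaabbbbbaaa$aa
  rot[3] = aabbbbbaaa$aaa
  rot[4] = abbbbbaaa$aaaa
  rot[5] = bbbbbaaa$aaaaa
  rot[6] = bbbbaaa$aaaaab
  rot[7] = bbbaaa$aaaaabb
  rot[8] = bbaaa$aaaaabbb
  rot[9] = baaa$aaaaabbbb
  rot[10] = aaa$aaaaabbbbb
  rot[11] = aa$aaaaabbbbba
  rot[12] = a$aaaaabbbbbaa
  rot[13] = $aaaaabbbbbaaa
Sorted (with $ < everything):
  sorted[0] = $aaaaabbbbbaaa  (last char: 'a')
  sorted[1] = a$aaaaabbbbbaa  (last char: 'a')
  sorted[2] = aa$aaaaabbbbba  (last char: 'a')
  sorted[3] = aaa$aaaaabbbbb  (last char: 'b')
  sorted[4] = aaaaabbbbbaaa$  (last char: '$')
  sorted[5] = aaaabbbbbaaa$a  (last char: 'a')
  sorted[6] = aaabbbbbaaa$aa  (last char: 'a')
  sorted[7] = aabbbbbaaa$aaa  (last char: 'a')
  sorted[8] = abbbbbaaa$aaaa  (last char: 'a')
  sorted[9] = baaa$aaaaabbbb  (last char: 'b')
  sorted[10] = bbaaa$aaaaabbb  (last char: 'b')
  sorted[11] = bbbaaa$aaaaabb  (last char: 'b')
  sorted[12] = bbbbaaa$aaaaab  (last char: 'b')
  sorted[13] = bbbbbaaa$aaaaa  (last char: 'a')
Last column: aaab$aaaabbbba
Original string S is at sorted index 4

Answer: aaab$aaaabbbba
4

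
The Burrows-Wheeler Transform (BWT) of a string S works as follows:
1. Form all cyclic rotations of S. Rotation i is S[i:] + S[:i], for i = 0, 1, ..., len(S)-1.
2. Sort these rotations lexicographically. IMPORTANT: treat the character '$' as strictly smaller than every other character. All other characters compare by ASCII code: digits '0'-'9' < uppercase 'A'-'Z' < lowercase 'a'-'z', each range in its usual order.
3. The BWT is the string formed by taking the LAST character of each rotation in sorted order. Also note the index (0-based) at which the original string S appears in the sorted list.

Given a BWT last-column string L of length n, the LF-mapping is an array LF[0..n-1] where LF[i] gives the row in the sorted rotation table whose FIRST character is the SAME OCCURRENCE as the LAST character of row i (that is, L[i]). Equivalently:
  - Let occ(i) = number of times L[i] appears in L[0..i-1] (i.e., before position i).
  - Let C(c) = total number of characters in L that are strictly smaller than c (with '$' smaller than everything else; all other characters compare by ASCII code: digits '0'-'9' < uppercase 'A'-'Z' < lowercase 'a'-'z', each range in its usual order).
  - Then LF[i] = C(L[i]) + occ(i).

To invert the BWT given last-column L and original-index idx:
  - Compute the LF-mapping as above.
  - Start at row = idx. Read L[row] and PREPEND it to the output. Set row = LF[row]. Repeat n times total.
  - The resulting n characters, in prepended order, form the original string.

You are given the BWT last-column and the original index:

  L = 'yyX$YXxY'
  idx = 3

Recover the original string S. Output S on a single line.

Answer: YYyXXxy$

Derivation:
LF mapping: 6 7 1 0 3 2 5 4
Walk LF starting at row 3, prepending L[row]:
  step 1: row=3, L[3]='$', prepend. Next row=LF[3]=0
  step 2: row=0, L[0]='y', prepend. Next row=LF[0]=6
  step 3: row=6, L[6]='x', prepend. Next row=LF[6]=5
  step 4: row=5, L[5]='X', prepend. Next row=LF[5]=2
  step 5: row=2, L[2]='X', prepend. Next row=LF[2]=1
  step 6: row=1, L[1]='y', prepend. Next row=LF[1]=7
  step 7: row=7, L[7]='Y', prepend. Next row=LF[7]=4
  step 8: row=4, L[4]='Y', prepend. Next row=LF[4]=3
Reversed output: YYyXXxy$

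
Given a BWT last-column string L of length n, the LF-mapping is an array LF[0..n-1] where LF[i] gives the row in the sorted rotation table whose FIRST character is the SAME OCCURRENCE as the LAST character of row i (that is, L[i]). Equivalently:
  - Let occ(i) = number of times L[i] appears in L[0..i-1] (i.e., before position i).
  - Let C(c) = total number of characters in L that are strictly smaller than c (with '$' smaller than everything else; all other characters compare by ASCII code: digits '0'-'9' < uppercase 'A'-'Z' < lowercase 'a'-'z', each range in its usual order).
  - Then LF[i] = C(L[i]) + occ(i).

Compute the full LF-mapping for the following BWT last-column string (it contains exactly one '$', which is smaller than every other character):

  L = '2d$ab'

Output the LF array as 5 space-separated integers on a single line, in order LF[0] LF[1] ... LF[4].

Char counts: '$':1, '2':1, 'a':1, 'b':1, 'd':1
C (first-col start): C('$')=0, C('2')=1, C('a')=2, C('b')=3, C('d')=4
L[0]='2': occ=0, LF[0]=C('2')+0=1+0=1
L[1]='d': occ=0, LF[1]=C('d')+0=4+0=4
L[2]='$': occ=0, LF[2]=C('$')+0=0+0=0
L[3]='a': occ=0, LF[3]=C('a')+0=2+0=2
L[4]='b': occ=0, LF[4]=C('b')+0=3+0=3

Answer: 1 4 0 2 3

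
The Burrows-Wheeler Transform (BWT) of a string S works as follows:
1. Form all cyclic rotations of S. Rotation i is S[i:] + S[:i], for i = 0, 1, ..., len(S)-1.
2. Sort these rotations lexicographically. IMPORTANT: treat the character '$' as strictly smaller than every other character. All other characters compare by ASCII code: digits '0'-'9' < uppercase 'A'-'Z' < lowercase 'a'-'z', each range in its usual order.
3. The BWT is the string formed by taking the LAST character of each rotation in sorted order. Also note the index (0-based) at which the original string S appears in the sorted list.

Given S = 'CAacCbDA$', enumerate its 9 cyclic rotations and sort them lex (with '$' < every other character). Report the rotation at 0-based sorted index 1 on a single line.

All 9 rotations (rotation i = S[i:]+S[:i]):
  rot[0] = CAacCbDA$
  rot[1] = AacCbDA$C
  rot[2] = acCbDA$CA
  rot[3] = cCbDA$CAa
  rot[4] = CbDA$CAac
  rot[5] = bDA$CAacC
  rot[6] = DA$CAacCb
  rot[7] = A$CAacCbD
  rot[8] = $CAacCbDA
Sorted (with $ < everything):
  sorted[0] = $CAacCbDA
  sorted[1] = A$CAacCbD
  sorted[2] = AacCbDA$C
  sorted[3] = CAacCbDA$
  sorted[4] = CbDA$CAac
  sorted[5] = DA$CAacCb
  sorted[6] = acCbDA$CA
  sorted[7] = bDA$CAacC
  sorted[8] = cCbDA$CAa
sorted[1] = A$CAacCbD

Answer: A$CAacCbD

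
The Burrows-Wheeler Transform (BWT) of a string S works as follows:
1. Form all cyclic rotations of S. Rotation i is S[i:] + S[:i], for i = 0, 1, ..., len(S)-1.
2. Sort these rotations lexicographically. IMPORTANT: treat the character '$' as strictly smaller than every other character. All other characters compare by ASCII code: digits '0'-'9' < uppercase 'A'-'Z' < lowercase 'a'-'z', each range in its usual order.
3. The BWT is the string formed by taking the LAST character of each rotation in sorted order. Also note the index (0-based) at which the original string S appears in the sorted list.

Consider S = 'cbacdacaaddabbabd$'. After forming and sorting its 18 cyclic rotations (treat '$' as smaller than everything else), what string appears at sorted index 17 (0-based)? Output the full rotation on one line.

All 18 rotations (rotation i = S[i:]+S[:i]):
  rot[0] = cbacdacaaddabbabd$
  rot[1] = bacdacaaddabbabd$c
  rot[2] = acdacaaddabbabd$cb
  rot[3] = cdacaaddabbabd$cba
  rot[4] = dacaaddabbabd$cbac
  rot[5] = acaaddabbabd$cbacd
  rot[6] = caaddabbabd$cbacda
  rot[7] = aaddabbabd$cbacdac
  rot[8] = addabbabd$cbacdaca
  rot[9] = ddabbabd$cbacdacaa
  rot[10] = dabbabd$cbacdacaad
  rot[11] = abbabd$cbacdacaadd
  rot[12] = bbabd$cbacdacaadda
  rot[13] = babd$cbacdacaaddab
  rot[14] = abd$cbacdacaaddabb
  rot[15] = bd$cbacdacaaddabba
  rot[16] = d$cbacdacaaddabbab
  rot[17] = $cbacdacaaddabbabd
Sorted (with $ < everything):
  sorted[0] = $cbacdacaaddabbabd
  sorted[1] = aaddabbabd$cbacdac
  sorted[2] = abbabd$cbacdacaadd
  sorted[3] = abd$cbacdacaaddabb
  sorted[4] = acaaddabbabd$cbacd
  sorted[5] = acdacaaddabbabd$cb
  sorted[6] = addabbabd$cbacdaca
  sorted[7] = babd$cbacdacaaddab
  sorted[8] = bacdacaaddabbabd$c
  sorted[9] = bbabd$cbacdacaadda
  sorted[10] = bd$cbacdacaaddabba
  sorted[11] = caaddabbabd$cbacda
  sorted[12] = cbacdacaaddabbabd$
  sorted[13] = cdacaaddabbabd$cba
  sorted[14] = d$cbacdacaaddabbab
  sorted[15] = dabbabd$cbacdacaad
  sorted[16] = dacaaddabbabd$cbac
  sorted[17] = ddabbabd$cbacdacaa
sorted[17] = ddabbabd$cbacdacaa

Answer: ddabbabd$cbacdacaa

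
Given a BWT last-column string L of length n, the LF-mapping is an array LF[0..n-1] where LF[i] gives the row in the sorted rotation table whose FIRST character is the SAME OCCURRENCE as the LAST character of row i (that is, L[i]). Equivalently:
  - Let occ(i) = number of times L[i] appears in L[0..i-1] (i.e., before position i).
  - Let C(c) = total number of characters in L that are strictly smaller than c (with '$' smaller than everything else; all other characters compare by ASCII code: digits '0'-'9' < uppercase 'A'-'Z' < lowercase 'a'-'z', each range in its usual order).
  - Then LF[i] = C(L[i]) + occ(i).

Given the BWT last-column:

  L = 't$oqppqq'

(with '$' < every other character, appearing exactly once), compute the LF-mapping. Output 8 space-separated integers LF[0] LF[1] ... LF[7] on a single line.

Answer: 7 0 1 4 2 3 5 6

Derivation:
Char counts: '$':1, 'o':1, 'p':2, 'q':3, 't':1
C (first-col start): C('$')=0, C('o')=1, C('p')=2, C('q')=4, C('t')=7
L[0]='t': occ=0, LF[0]=C('t')+0=7+0=7
L[1]='$': occ=0, LF[1]=C('$')+0=0+0=0
L[2]='o': occ=0, LF[2]=C('o')+0=1+0=1
L[3]='q': occ=0, LF[3]=C('q')+0=4+0=4
L[4]='p': occ=0, LF[4]=C('p')+0=2+0=2
L[5]='p': occ=1, LF[5]=C('p')+1=2+1=3
L[6]='q': occ=1, LF[6]=C('q')+1=4+1=5
L[7]='q': occ=2, LF[7]=C('q')+2=4+2=6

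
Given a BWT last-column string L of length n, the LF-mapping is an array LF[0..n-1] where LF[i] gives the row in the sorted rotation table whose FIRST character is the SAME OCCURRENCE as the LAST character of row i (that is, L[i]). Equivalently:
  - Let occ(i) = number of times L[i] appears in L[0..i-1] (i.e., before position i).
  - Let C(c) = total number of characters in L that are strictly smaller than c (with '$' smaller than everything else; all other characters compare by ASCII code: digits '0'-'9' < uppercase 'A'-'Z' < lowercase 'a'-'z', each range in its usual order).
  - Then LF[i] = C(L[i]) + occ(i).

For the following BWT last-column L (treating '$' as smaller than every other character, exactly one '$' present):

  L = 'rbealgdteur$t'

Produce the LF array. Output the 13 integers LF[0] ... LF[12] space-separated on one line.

Answer: 8 2 4 1 7 6 3 10 5 12 9 0 11

Derivation:
Char counts: '$':1, 'a':1, 'b':1, 'd':1, 'e':2, 'g':1, 'l':1, 'r':2, 't':2, 'u':1
C (first-col start): C('$')=0, C('a')=1, C('b')=2, C('d')=3, C('e')=4, C('g')=6, C('l')=7, C('r')=8, C('t')=10, C('u')=12
L[0]='r': occ=0, LF[0]=C('r')+0=8+0=8
L[1]='b': occ=0, LF[1]=C('b')+0=2+0=2
L[2]='e': occ=0, LF[2]=C('e')+0=4+0=4
L[3]='a': occ=0, LF[3]=C('a')+0=1+0=1
L[4]='l': occ=0, LF[4]=C('l')+0=7+0=7
L[5]='g': occ=0, LF[5]=C('g')+0=6+0=6
L[6]='d': occ=0, LF[6]=C('d')+0=3+0=3
L[7]='t': occ=0, LF[7]=C('t')+0=10+0=10
L[8]='e': occ=1, LF[8]=C('e')+1=4+1=5
L[9]='u': occ=0, LF[9]=C('u')+0=12+0=12
L[10]='r': occ=1, LF[10]=C('r')+1=8+1=9
L[11]='$': occ=0, LF[11]=C('$')+0=0+0=0
L[12]='t': occ=1, LF[12]=C('t')+1=10+1=11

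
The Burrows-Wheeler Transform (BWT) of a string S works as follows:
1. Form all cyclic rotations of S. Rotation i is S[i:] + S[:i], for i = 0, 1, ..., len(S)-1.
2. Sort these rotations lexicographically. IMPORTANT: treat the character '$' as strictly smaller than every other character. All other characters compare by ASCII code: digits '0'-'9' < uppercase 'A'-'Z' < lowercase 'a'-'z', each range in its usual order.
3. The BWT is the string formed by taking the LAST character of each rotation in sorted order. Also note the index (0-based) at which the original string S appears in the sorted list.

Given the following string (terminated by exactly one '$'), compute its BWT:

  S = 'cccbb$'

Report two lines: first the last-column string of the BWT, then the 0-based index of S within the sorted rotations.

Answer: bbccc$
5

Derivation:
All 6 rotations (rotation i = S[i:]+S[:i]):
  rot[0] = cccbb$
  rot[1] = ccbb$c
  rot[2] = cbb$cc
  rot[3] = bb$ccc
  rot[4] = b$cccb
  rot[5] = $cccbb
Sorted (with $ < everything):
  sorted[0] = $cccbb  (last char: 'b')
  sorted[1] = b$cccb  (last char: 'b')
  sorted[2] = bb$ccc  (last char: 'c')
  sorted[3] = cbb$cc  (last char: 'c')
  sorted[4] = ccbb$c  (last char: 'c')
  sorted[5] = cccbb$  (last char: '$')
Last column: bbccc$
Original string S is at sorted index 5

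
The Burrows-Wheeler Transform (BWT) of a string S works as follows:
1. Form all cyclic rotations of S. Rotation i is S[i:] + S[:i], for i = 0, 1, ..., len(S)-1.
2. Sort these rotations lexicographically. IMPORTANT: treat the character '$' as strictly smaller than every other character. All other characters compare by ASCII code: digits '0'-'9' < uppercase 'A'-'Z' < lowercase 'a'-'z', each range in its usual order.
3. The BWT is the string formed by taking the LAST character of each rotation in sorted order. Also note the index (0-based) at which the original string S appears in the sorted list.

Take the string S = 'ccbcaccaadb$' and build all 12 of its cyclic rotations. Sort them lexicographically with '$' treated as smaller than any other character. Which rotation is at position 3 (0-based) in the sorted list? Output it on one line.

All 12 rotations (rotation i = S[i:]+S[:i]):
  rot[0] = ccbcaccaadb$
  rot[1] = cbcaccaadb$c
  rot[2] = bcaccaadb$cc
  rot[3] = caccaadb$ccb
  rot[4] = accaadb$ccbc
  rot[5] = ccaadb$ccbca
  rot[6] = caadb$ccbcac
  rot[7] = aadb$ccbcacc
  rot[8] = adb$ccbcacca
  rot[9] = db$ccbcaccaa
  rot[10] = b$ccbcaccaad
  rot[11] = $ccbcaccaadb
Sorted (with $ < everything):
  sorted[0] = $ccbcaccaadb
  sorted[1] = aadb$ccbcacc
  sorted[2] = accaadb$ccbc
  sorted[3] = adb$ccbcacca
  sorted[4] = b$ccbcaccaad
  sorted[5] = bcaccaadb$cc
  sorted[6] = caadb$ccbcac
  sorted[7] = caccaadb$ccb
  sorted[8] = cbcaccaadb$c
  sorted[9] = ccaadb$ccbca
  sorted[10] = ccbcaccaadb$
  sorted[11] = db$ccbcaccaa
sorted[3] = adb$ccbcacca

Answer: adb$ccbcacca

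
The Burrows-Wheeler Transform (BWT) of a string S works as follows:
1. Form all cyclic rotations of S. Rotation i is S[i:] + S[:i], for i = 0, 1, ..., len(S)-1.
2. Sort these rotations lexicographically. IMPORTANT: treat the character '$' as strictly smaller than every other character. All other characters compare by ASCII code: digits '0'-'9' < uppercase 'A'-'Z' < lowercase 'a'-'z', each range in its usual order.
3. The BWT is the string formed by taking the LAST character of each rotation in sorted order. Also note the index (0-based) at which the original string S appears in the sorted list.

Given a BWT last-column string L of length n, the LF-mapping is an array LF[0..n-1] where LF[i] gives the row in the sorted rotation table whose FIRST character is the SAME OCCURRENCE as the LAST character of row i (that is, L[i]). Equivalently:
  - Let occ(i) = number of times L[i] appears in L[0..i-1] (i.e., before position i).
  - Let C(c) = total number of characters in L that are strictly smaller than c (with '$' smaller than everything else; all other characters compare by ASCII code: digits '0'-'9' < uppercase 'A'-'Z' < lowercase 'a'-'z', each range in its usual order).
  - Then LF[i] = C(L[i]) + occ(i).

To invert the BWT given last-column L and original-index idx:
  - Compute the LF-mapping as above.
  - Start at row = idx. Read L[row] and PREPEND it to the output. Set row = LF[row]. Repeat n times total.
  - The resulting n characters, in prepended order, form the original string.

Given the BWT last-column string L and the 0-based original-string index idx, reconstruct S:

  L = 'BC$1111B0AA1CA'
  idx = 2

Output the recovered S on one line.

Answer: 11111BAACC0AB$

Derivation:
LF mapping: 10 12 0 2 3 4 5 11 1 7 8 6 13 9
Walk LF starting at row 2, prepending L[row]:
  step 1: row=2, L[2]='$', prepend. Next row=LF[2]=0
  step 2: row=0, L[0]='B', prepend. Next row=LF[0]=10
  step 3: row=10, L[10]='A', prepend. Next row=LF[10]=8
  step 4: row=8, L[8]='0', prepend. Next row=LF[8]=1
  step 5: row=1, L[1]='C', prepend. Next row=LF[1]=12
  step 6: row=12, L[12]='C', prepend. Next row=LF[12]=13
  step 7: row=13, L[13]='A', prepend. Next row=LF[13]=9
  step 8: row=9, L[9]='A', prepend. Next row=LF[9]=7
  step 9: row=7, L[7]='B', prepend. Next row=LF[7]=11
  step 10: row=11, L[11]='1', prepend. Next row=LF[11]=6
  step 11: row=6, L[6]='1', prepend. Next row=LF[6]=5
  step 12: row=5, L[5]='1', prepend. Next row=LF[5]=4
  step 13: row=4, L[4]='1', prepend. Next row=LF[4]=3
  step 14: row=3, L[3]='1', prepend. Next row=LF[3]=2
Reversed output: 11111BAACC0AB$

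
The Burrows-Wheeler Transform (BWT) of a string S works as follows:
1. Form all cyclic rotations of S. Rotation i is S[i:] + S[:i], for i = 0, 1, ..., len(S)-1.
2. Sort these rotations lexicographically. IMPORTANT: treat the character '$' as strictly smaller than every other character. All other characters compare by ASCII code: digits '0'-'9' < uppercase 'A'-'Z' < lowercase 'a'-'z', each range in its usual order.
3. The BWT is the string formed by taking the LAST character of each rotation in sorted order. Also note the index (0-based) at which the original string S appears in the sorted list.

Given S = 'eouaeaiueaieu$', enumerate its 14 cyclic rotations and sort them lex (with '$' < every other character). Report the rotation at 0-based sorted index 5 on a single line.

Answer: eaiueaieu$eoua

Derivation:
All 14 rotations (rotation i = S[i:]+S[:i]):
  rot[0] = eouaeaiueaieu$
  rot[1] = ouaeaiueaieu$e
  rot[2] = uaeaiueaieu$eo
  rot[3] = aeaiueaieu$eou
  rot[4] = eaiueaieu$eoua
  rot[5] = aiueaieu$eouae
  rot[6] = iueaieu$eouaea
  rot[7] = ueaieu$eouaeai
  rot[8] = eaieu$eouaeaiu
  rot[9] = aieu$eouaeaiue
  rot[10] = ieu$eouaeaiuea
  rot[11] = eu$eouaeaiueai
  rot[12] = u$eouaeaiueaie
  rot[13] = $eouaeaiueaieu
Sorted (with $ < everything):
  sorted[0] = $eouaeaiueaieu
  sorted[1] = aeaiueaieu$eou
  sorted[2] = aieu$eouaeaiue
  sorted[3] = aiueaieu$eouae
  sorted[4] = eaieu$eouaeaiu
  sorted[5] = eaiueaieu$eoua
  sorted[6] = eouaeaiueaieu$
  sorted[7] = eu$eouaeaiueai
  sorted[8] = ieu$eouaeaiuea
  sorted[9] = iueaieu$eouaea
  sorted[10] = ouaeaiueaieu$e
  sorted[11] = u$eouaeaiueaie
  sorted[12] = uaeaiueaieu$eo
  sorted[13] = ueaieu$eouaeai
sorted[5] = eaiueaieu$eoua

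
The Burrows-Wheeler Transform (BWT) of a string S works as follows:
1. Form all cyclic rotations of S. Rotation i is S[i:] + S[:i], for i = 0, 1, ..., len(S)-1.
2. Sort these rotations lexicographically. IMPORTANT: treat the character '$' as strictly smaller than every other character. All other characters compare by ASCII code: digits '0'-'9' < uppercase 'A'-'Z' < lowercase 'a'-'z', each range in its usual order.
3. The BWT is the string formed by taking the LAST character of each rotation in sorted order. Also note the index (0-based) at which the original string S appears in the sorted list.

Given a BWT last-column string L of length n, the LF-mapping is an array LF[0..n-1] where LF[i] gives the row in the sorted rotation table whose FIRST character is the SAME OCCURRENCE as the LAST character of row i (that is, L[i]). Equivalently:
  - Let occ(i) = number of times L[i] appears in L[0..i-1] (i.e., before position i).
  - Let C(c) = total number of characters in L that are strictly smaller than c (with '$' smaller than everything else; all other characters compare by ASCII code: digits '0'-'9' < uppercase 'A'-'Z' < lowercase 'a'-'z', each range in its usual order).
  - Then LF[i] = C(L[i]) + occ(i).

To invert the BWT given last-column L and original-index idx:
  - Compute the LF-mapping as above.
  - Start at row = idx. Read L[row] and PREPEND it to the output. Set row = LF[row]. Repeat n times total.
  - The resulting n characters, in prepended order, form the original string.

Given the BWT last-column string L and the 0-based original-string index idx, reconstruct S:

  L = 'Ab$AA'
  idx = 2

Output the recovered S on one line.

Answer: AAbA$

Derivation:
LF mapping: 1 4 0 2 3
Walk LF starting at row 2, prepending L[row]:
  step 1: row=2, L[2]='$', prepend. Next row=LF[2]=0
  step 2: row=0, L[0]='A', prepend. Next row=LF[0]=1
  step 3: row=1, L[1]='b', prepend. Next row=LF[1]=4
  step 4: row=4, L[4]='A', prepend. Next row=LF[4]=3
  step 5: row=3, L[3]='A', prepend. Next row=LF[3]=2
Reversed output: AAbA$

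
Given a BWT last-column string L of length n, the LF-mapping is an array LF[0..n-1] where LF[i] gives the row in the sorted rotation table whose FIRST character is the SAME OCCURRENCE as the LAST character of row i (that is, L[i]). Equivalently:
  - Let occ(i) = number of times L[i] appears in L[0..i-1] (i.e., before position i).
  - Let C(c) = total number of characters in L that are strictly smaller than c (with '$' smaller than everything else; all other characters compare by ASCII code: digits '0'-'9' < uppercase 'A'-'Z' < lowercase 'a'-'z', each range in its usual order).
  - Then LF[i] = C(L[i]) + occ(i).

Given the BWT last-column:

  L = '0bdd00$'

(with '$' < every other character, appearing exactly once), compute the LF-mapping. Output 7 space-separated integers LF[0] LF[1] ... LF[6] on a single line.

Answer: 1 4 5 6 2 3 0

Derivation:
Char counts: '$':1, '0':3, 'b':1, 'd':2
C (first-col start): C('$')=0, C('0')=1, C('b')=4, C('d')=5
L[0]='0': occ=0, LF[0]=C('0')+0=1+0=1
L[1]='b': occ=0, LF[1]=C('b')+0=4+0=4
L[2]='d': occ=0, LF[2]=C('d')+0=5+0=5
L[3]='d': occ=1, LF[3]=C('d')+1=5+1=6
L[4]='0': occ=1, LF[4]=C('0')+1=1+1=2
L[5]='0': occ=2, LF[5]=C('0')+2=1+2=3
L[6]='$': occ=0, LF[6]=C('$')+0=0+0=0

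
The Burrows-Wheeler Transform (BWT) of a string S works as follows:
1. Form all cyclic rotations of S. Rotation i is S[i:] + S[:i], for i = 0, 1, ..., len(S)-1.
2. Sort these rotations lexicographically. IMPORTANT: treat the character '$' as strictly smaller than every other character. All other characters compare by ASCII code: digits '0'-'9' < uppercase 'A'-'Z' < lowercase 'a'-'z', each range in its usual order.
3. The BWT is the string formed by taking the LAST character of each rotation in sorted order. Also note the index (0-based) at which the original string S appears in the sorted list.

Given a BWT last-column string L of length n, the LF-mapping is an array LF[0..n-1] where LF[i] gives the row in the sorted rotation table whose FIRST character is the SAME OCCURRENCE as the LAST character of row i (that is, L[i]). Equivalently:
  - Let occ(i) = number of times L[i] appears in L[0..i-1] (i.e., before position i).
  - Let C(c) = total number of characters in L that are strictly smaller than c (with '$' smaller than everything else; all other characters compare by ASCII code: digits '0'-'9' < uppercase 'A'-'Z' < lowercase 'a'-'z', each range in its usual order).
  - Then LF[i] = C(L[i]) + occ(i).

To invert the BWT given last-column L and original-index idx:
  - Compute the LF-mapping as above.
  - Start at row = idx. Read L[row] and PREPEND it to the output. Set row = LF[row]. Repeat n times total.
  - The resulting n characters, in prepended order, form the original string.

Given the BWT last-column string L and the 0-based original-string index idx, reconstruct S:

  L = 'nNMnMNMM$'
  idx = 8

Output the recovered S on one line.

LF mapping: 7 5 1 8 2 6 3 4 0
Walk LF starting at row 8, prepending L[row]:
  step 1: row=8, L[8]='$', prepend. Next row=LF[8]=0
  step 2: row=0, L[0]='n', prepend. Next row=LF[0]=7
  step 3: row=7, L[7]='M', prepend. Next row=LF[7]=4
  step 4: row=4, L[4]='M', prepend. Next row=LF[4]=2
  step 5: row=2, L[2]='M', prepend. Next row=LF[2]=1
  step 6: row=1, L[1]='N', prepend. Next row=LF[1]=5
  step 7: row=5, L[5]='N', prepend. Next row=LF[5]=6
  step 8: row=6, L[6]='M', prepend. Next row=LF[6]=3
  step 9: row=3, L[3]='n', prepend. Next row=LF[3]=8
Reversed output: nMNNMMMn$

Answer: nMNNMMMn$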